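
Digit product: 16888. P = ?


1 × 6 × 8 × 8 × 8 = 3072


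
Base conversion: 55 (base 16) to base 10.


55 (base 16) = 85 (decimal)
85 (decimal) = 85 (base 10)


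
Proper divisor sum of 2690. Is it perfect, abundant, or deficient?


Proper divisors: 1, 2, 5, 10, 269, 538, 1345
Sum = 1 + 2 + 5 + 10 + 269 + 538 + 1345 = 2170
2170 < 2690 → deficient

s(2690) = 2170 (deficient)


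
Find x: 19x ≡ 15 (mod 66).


GCD(19, 66) = 1, unique solution
a^(-1) mod 66 = 7
x = 7 * 15 mod 66 = 39

x ≡ 39 (mod 66)


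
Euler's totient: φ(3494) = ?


3494 = 2 × 1747
Prime factors: 2, 1747
φ(3494) = 3494 × (1-1/2) × (1-1/1747)
= 3494 × 1/2 × 1746/1747 = 1746

φ(3494) = 1746


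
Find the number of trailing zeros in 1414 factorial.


floor(1414/5) = 282
floor(1414/25) = 56
floor(1414/125) = 11
floor(1414/625) = 2
Total = 351

351 trailing zeros


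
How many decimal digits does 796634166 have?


796634166 has 9 digits in base 10
floor(log10(796634166)) + 1 = floor(8.9013) + 1 = 9

9 digits (base 10)


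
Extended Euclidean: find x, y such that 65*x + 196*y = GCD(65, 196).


Tabular extended Euclidean (each row: r = 65*s + 196*t):
r=65, s=1, t=0
r=196, s=0, t=1
q=0: r=65, s=1, t=0   [65*(1) + 196*(0) = 65]
q=3: r=1, s=-3, t=1   [65*(-3) + 196*(1) = 1]
q=65: r=0, s=196, t=-65   [65*(196) + 196*(-65) = 0]
GCD = 1; from the row with r=1: x=-3, y=1
Check: 65*(-3) + 196*(1) = -195 + 196 = 1

GCD = 1, x = -3, y = 1


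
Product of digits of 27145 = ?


2 × 7 × 1 × 4 × 5 = 280


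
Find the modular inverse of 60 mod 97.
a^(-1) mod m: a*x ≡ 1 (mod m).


Use the extended Euclidean algorithm on (97, 60); each row r = 97*s + 60*t:
r=97, s=1, t=0
r=60, s=0, t=1
q=1: r=37, s=1, t=-1   [97*(1) + 60*(-1) = 37]
q=1: r=23, s=-1, t=2   [97*(-1) + 60*(2) = 23]
q=1: r=14, s=2, t=-3   [97*(2) + 60*(-3) = 14]
q=1: r=9, s=-3, t=5   [97*(-3) + 60*(5) = 9]
q=1: r=5, s=5, t=-8   [97*(5) + 60*(-8) = 5]
q=1: r=4, s=-8, t=13   [97*(-8) + 60*(13) = 4]
q=1: r=1, s=13, t=-21   [97*(13) + 60*(-21) = 1]
q=4: r=0, s=-60, t=97   [97*(-60) + 60*(97) = 0]
GCD = 1 with t = -21, so 60*(-21) ≡ 1 (mod 97)
Inverse = -21 mod 97 = 76
Check: 60 * 76 = 4560 ≡ 1 (mod 97)

60^(-1) ≡ 76 (mod 97)


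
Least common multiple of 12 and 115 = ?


GCD(12, 115) = 1
LCM = 12*115/1 = 1380/1 = 1380

LCM = 1380


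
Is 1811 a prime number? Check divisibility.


Check divisors up to sqrt(1811) = 42.5558
No divisors found.
1811 is prime.

Yes, 1811 is prime


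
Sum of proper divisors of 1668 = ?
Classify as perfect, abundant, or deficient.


Proper divisors: 1, 2, 3, 4, 6, 12, 139, 278, 417, 556, 834
Sum = 1 + 2 + 3 + 4 + 6 + 12 + 139 + 278 + 417 + 556 + 834 = 2252
2252 > 1668 → abundant

s(1668) = 2252 (abundant)


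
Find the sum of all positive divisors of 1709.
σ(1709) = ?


Divisors of 1709: 1, 1709
Sum = 1 + 1709 = 1710

σ(1709) = 1710


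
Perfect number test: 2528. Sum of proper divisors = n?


Proper divisors of 2528: 1, 2, 4, 8, 16, 32, 79, 158, 316, 632, 1264
Sum = 1 + 2 + 4 + 8 + 16 + 32 + 79 + 158 + 316 + 632 + 1264 = 2512

No, 2528 is not perfect (2512 ≠ 2528)


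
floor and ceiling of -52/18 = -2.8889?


-52/18 = -2.8889
floor = -3
ceil = -2

floor = -3, ceil = -2


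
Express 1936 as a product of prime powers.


1936 / 2 = 968
968 / 2 = 484
484 / 2 = 242
242 / 2 = 121
121 / 11 = 11
11 / 11 = 1
1936 = 2^4 × 11^2


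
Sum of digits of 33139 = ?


3 + 3 + 1 + 3 + 9 = 19


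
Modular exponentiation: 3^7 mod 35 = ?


3^1 mod 35 = 3
3^2 mod 35 = 9
3^3 mod 35 = 27
3^4 mod 35 = 11
3^5 mod 35 = 33
3^6 mod 35 = 29
3^7 mod 35 = 17


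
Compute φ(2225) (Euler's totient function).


2225 = 5^2 × 89
Prime factors: 5, 89
φ(2225) = 2225 × (1-1/5) × (1-1/89)
= 2225 × 4/5 × 88/89 = 1760

φ(2225) = 1760


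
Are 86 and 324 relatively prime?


Euclidean algorithm:
324 = 3 * 86 + 66
86 = 1 * 66 + 20
66 = 3 * 20 + 6
20 = 3 * 6 + 2
6 = 3 * 2 + 0
GCD(86, 324) = 2

No, not coprime (GCD = 2)


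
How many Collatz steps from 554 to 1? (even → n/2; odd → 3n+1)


554 → 277 → 832 → 416 → 208 → 104 → 52 → 26 → 13 → 40 → 20 → 10 → 5 → 16 → 8 → 4 → 2 → 1
Total steps = 17

17 steps


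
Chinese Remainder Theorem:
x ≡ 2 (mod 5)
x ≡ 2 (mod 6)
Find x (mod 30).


M = 5*6 = 30
M1 = M/5 = 6, M2 = M/6 = 5
M1^(-1) mod 5 = 1, M2^(-1) mod 6 = 5
x = 2*6*1 + 2*5*5 = 62
62 mod 30 = 2
Check: 2 mod 5 = 2 ✓, 2 mod 6 = 2 ✓

x ≡ 2 (mod 30)


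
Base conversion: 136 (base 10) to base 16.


136 (base 10) = 136 (decimal)
136 (decimal) = 88 (base 16)


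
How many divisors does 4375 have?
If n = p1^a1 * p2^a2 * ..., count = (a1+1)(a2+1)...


4375 = 5^4 × 7^1
d(4375) = (4+1) × (1+1) = 10

10 divisors


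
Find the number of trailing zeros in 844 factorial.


floor(844/5) = 168
floor(844/25) = 33
floor(844/125) = 6
floor(844/625) = 1
Total = 208

208 trailing zeros


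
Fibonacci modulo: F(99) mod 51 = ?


F(k) mod 51 for k=1..99:
1, 1, 2, 3, 5, 8, 13, 21, 34, 4, 38, 42, 29, 20, 49, 18, 16, 34, 50, 33, 32, 14, 46, 9, 4, 13, 17, 30, 47, 26, 22, 48, 19, 16, 35, 0, 35, 35, 19, 3, 22, 25, 47, 21, 17, 38, 4, 42, 46, 37, 32, 18, 50, 17, 16, 33, 49, 31, 29, 9, 38, 47, 34, 30, 13, 43, 5, 48, 2, 50, 1, 0, 1, 1, 2, 3, 5, 8, 13, 21, 34, 4, 38, 42, 29, 20, 49, 18, 16, 34, 50, 33, 32, 14, 46, 9, 4, 13, 17
F(99) mod 51 = 17


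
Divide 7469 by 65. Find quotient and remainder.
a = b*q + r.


7469 = 65 * 114 + 59
Check: 7410 + 59 = 7469

q = 114, r = 59


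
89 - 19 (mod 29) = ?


89 - 19 = 70
70 mod 29 = 12


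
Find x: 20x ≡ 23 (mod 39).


GCD(20, 39) = 1, unique solution
a^(-1) mod 39 = 2
x = 2 * 23 mod 39 = 7

x ≡ 7 (mod 39)


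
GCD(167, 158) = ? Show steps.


167 = 1 * 158 + 9
158 = 17 * 9 + 5
9 = 1 * 5 + 4
5 = 1 * 4 + 1
4 = 4 * 1 + 0
GCD = 1


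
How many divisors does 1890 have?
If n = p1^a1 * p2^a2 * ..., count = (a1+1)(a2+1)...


1890 = 2^1 × 3^3 × 5^1 × 7^1
d(1890) = (1+1) × (3+1) × (1+1) × (1+1) = 32

32 divisors


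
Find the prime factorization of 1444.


1444 / 2 = 722
722 / 2 = 361
361 / 19 = 19
19 / 19 = 1
1444 = 2^2 × 19^2


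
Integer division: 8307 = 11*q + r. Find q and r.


8307 = 11 * 755 + 2
Check: 8305 + 2 = 8307

q = 755, r = 2


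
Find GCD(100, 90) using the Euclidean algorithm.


100 = 1 * 90 + 10
90 = 9 * 10 + 0
GCD = 10


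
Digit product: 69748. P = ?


6 × 9 × 7 × 4 × 8 = 12096


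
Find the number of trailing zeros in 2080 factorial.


floor(2080/5) = 416
floor(2080/25) = 83
floor(2080/125) = 16
floor(2080/625) = 3
Total = 518

518 trailing zeros


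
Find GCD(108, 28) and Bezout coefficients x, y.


Tabular extended Euclidean (each row: r = 108*s + 28*t):
r=108, s=1, t=0
r=28, s=0, t=1
q=3: r=24, s=1, t=-3   [108*(1) + 28*(-3) = 24]
q=1: r=4, s=-1, t=4   [108*(-1) + 28*(4) = 4]
q=6: r=0, s=7, t=-27   [108*(7) + 28*(-27) = 0]
GCD = 4; from the row with r=4: x=-1, y=4
Check: 108*(-1) + 28*(4) = -108 + 112 = 4

GCD = 4, x = -1, y = 4


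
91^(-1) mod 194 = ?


Use the extended Euclidean algorithm on (194, 91); each row r = 194*s + 91*t:
r=194, s=1, t=0
r=91, s=0, t=1
q=2: r=12, s=1, t=-2   [194*(1) + 91*(-2) = 12]
q=7: r=7, s=-7, t=15   [194*(-7) + 91*(15) = 7]
q=1: r=5, s=8, t=-17   [194*(8) + 91*(-17) = 5]
q=1: r=2, s=-15, t=32   [194*(-15) + 91*(32) = 2]
q=2: r=1, s=38, t=-81   [194*(38) + 91*(-81) = 1]
q=2: r=0, s=-91, t=194   [194*(-91) + 91*(194) = 0]
GCD = 1 with t = -81, so 91*(-81) ≡ 1 (mod 194)
Inverse = -81 mod 194 = 113
Check: 91 * 113 = 10283 ≡ 1 (mod 194)

91^(-1) ≡ 113 (mod 194)


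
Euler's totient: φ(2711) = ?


2711 = 2711
Prime factors: 2711
φ(2711) = 2711 × (1-1/2711)
= 2711 × 2710/2711 = 2710

φ(2711) = 2710


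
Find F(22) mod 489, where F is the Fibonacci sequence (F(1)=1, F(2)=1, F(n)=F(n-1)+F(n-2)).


F(k) mod 489 for k=1..22:
1, 1, 2, 3, 5, 8, 13, 21, 34, 55, 89, 144, 233, 377, 121, 9, 130, 139, 269, 408, 188, 107
F(22) mod 489 = 107


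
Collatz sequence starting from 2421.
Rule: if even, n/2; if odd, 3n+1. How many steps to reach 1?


2421 → 7264 → 3632 → 1816 → 908 → 454 → 227 → 682 → 341 → 1024 → 512 → 256 → 128 → 64 → 32 → 16 → 8 → 4 → 2 → 1
Total steps = 19

19 steps


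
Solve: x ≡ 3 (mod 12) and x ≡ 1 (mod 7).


M = 12*7 = 84
M1 = M/12 = 7, M2 = M/7 = 12
M1^(-1) mod 12 = 7, M2^(-1) mod 7 = 3
x = 3*7*7 + 1*12*3 = 183
183 mod 84 = 15
Check: 15 mod 12 = 3 ✓, 15 mod 7 = 1 ✓

x ≡ 15 (mod 84)


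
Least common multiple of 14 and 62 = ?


GCD(14, 62) = 2
LCM = 14*62/2 = 868/2 = 434

LCM = 434


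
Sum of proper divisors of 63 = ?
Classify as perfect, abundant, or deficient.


Proper divisors: 1, 3, 7, 9, 21
Sum = 1 + 3 + 7 + 9 + 21 = 41
41 < 63 → deficient

s(63) = 41 (deficient)


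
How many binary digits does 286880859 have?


286880859 in base 2 = 10001000110010111010001011011
Number of digits = 29

29 digits (base 2)


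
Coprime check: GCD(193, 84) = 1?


Euclidean algorithm:
193 = 2 * 84 + 25
84 = 3 * 25 + 9
25 = 2 * 9 + 7
9 = 1 * 7 + 2
7 = 3 * 2 + 1
2 = 2 * 1 + 0
GCD(193, 84) = 1

Yes, coprime (GCD = 1)


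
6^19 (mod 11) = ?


6^1 mod 11 = 6
6^2 mod 11 = 3
6^3 mod 11 = 7
6^4 mod 11 = 9
6^5 mod 11 = 10
6^6 mod 11 = 5
6^7 mod 11 = 8
6^8 mod 11 = 4
6^9 mod 11 = 2
6^10 mod 11 = 1
6^11 mod 11 = 6
6^12 mod 11 = 3
6^13 mod 11 = 7
6^14 mod 11 = 9
6^15 mod 11 = 10
6^16 mod 11 = 5
6^17 mod 11 = 8
6^18 mod 11 = 4
6^19 mod 11 = 2


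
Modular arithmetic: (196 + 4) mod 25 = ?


196 + 4 = 200
200 mod 25 = 0


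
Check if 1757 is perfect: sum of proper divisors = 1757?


Proper divisors of 1757: 1, 7, 251
Sum = 1 + 7 + 251 = 259

No, 1757 is not perfect (259 ≠ 1757)


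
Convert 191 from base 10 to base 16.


191 (base 10) = 191 (decimal)
191 (decimal) = BF (base 16)


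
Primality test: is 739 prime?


Check divisors up to sqrt(739) = 27.1846
No divisors found.
739 is prime.

Yes, 739 is prime


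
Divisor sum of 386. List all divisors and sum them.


Divisors of 386: 1, 2, 193, 386
Sum = 1 + 2 + 193 + 386 = 582

σ(386) = 582


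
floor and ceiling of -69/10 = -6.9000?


-69/10 = -6.9000
floor = -7
ceil = -6

floor = -7, ceil = -6


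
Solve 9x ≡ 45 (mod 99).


GCD(9, 99) = 9 divides 45
Divide: 1x ≡ 5 (mod 11)
x ≡ 5 (mod 11)


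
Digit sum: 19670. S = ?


1 + 9 + 6 + 7 + 0 = 23


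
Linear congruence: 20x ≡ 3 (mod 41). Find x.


GCD(20, 41) = 1, unique solution
a^(-1) mod 41 = 39
x = 39 * 3 mod 41 = 35

x ≡ 35 (mod 41)


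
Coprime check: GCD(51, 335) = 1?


Euclidean algorithm:
335 = 6 * 51 + 29
51 = 1 * 29 + 22
29 = 1 * 22 + 7
22 = 3 * 7 + 1
7 = 7 * 1 + 0
GCD(51, 335) = 1

Yes, coprime (GCD = 1)


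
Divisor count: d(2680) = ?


2680 = 2^3 × 5^1 × 67^1
d(2680) = (3+1) × (1+1) × (1+1) = 16

16 divisors


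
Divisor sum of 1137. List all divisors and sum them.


Divisors of 1137: 1, 3, 379, 1137
Sum = 1 + 3 + 379 + 1137 = 1520

σ(1137) = 1520


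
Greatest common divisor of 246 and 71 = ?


246 = 3 * 71 + 33
71 = 2 * 33 + 5
33 = 6 * 5 + 3
5 = 1 * 3 + 2
3 = 1 * 2 + 1
2 = 2 * 1 + 0
GCD = 1


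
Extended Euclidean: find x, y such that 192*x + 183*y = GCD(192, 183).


Tabular extended Euclidean (each row: r = 192*s + 183*t):
r=192, s=1, t=0
r=183, s=0, t=1
q=1: r=9, s=1, t=-1   [192*(1) + 183*(-1) = 9]
q=20: r=3, s=-20, t=21   [192*(-20) + 183*(21) = 3]
q=3: r=0, s=61, t=-64   [192*(61) + 183*(-64) = 0]
GCD = 3; from the row with r=3: x=-20, y=21
Check: 192*(-20) + 183*(21) = -3840 + 3843 = 3

GCD = 3, x = -20, y = 21


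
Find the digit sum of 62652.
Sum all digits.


6 + 2 + 6 + 5 + 2 = 21


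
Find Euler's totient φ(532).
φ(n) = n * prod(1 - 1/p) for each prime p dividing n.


532 = 2^2 × 7 × 19
Prime factors: 2, 7, 19
φ(532) = 532 × (1-1/2) × (1-1/7) × (1-1/19)
= 532 × 1/2 × 6/7 × 18/19 = 216

φ(532) = 216


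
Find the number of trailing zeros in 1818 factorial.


floor(1818/5) = 363
floor(1818/25) = 72
floor(1818/125) = 14
floor(1818/625) = 2
Total = 451

451 trailing zeros


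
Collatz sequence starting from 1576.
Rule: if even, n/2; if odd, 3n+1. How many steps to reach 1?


1576 → 788 → 394 → 197 → 592 → 296 → 148 → 74 → 37 → 112 → 56 → 28 → 14 → 7 → 22 → 11 → 34 → 17 → 52 → 26 → 13 → 40 → 20 → 10 → 5 → 16 → 8 → 4 → 2 → 1
Total steps = 29

29 steps


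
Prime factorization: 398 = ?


398 / 2 = 199
199 / 199 = 1
398 = 2 × 199


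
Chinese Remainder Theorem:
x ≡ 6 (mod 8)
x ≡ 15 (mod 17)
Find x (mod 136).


M = 8*17 = 136
M1 = M/8 = 17, M2 = M/17 = 8
M1^(-1) mod 8 = 1, M2^(-1) mod 17 = 15
x = 6*17*1 + 15*8*15 = 1902
1902 mod 136 = 134
Check: 134 mod 8 = 6 ✓, 134 mod 17 = 15 ✓

x ≡ 134 (mod 136)


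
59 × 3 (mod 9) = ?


59 × 3 = 177
177 mod 9 = 6


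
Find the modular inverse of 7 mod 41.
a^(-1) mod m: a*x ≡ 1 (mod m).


Use the extended Euclidean algorithm on (41, 7); each row r = 41*s + 7*t:
r=41, s=1, t=0
r=7, s=0, t=1
q=5: r=6, s=1, t=-5   [41*(1) + 7*(-5) = 6]
q=1: r=1, s=-1, t=6   [41*(-1) + 7*(6) = 1]
q=6: r=0, s=7, t=-41   [41*(7) + 7*(-41) = 0]
GCD = 1 with t = 6, so 7*(6) ≡ 1 (mod 41)
Inverse = 6 mod 41 = 6
Check: 7 * 6 = 42 ≡ 1 (mod 41)

7^(-1) ≡ 6 (mod 41)


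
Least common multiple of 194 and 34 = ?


GCD(194, 34) = 2
LCM = 194*34/2 = 6596/2 = 3298

LCM = 3298


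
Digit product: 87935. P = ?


8 × 7 × 9 × 3 × 5 = 7560


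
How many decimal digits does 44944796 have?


44944796 has 8 digits in base 10
floor(log10(44944796)) + 1 = floor(7.6527) + 1 = 8

8 digits (base 10)


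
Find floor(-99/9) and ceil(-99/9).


-99/9 = -11.0000
floor = -11
ceil = -11

floor = -11, ceil = -11


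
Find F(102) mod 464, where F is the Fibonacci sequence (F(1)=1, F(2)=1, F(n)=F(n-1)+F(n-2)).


F(k) mod 464 for k=1..102:
1, 1, 2, 3, 5, 8, 13, 21, 34, 55, 89, 144, 233, 377, 146, 59, 205, 264, 5, 269, 274, 79, 353, 432, 321, 289, 146, 435, 117, 88, 205, 293, 34, 327, 361, 224, 121, 345, 2, 347, 349, 232, 117, 349, 2, 351, 353, 240, 129, 369, 34, 403, 437, 376, 349, 261, 146, 407, 89, 32, 121, 153, 274, 427, 237, 200, 437, 173, 146, 319, 1, 320, 321, 177, 34, 211, 245, 456, 237, 229, 2, 231, 233, 0, 233, 233, 2, 235, 237, 8, 245, 253, 34, 287, 321, 144, 1, 145, 146, 291, 437, 264
F(102) mod 464 = 264


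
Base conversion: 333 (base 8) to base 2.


333 (base 8) = 219 (decimal)
219 (decimal) = 11011011 (base 2)


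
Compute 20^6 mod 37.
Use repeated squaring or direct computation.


20^1 mod 37 = 20
20^2 mod 37 = 30
20^3 mod 37 = 8
20^4 mod 37 = 12
20^5 mod 37 = 18
20^6 mod 37 = 27


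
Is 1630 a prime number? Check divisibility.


1630 / 2 = 815 (exact division)
1630 is NOT prime.

No, 1630 is not prime


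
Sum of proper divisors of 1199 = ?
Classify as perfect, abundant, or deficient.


Proper divisors: 1, 11, 109
Sum = 1 + 11 + 109 = 121
121 < 1199 → deficient

s(1199) = 121 (deficient)


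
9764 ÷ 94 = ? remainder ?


9764 = 94 * 103 + 82
Check: 9682 + 82 = 9764

q = 103, r = 82


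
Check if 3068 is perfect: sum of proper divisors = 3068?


Proper divisors of 3068: 1, 2, 4, 13, 26, 52, 59, 118, 236, 767, 1534
Sum = 1 + 2 + 4 + 13 + 26 + 52 + 59 + 118 + 236 + 767 + 1534 = 2812

No, 3068 is not perfect (2812 ≠ 3068)


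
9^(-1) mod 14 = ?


Use the extended Euclidean algorithm on (14, 9); each row r = 14*s + 9*t:
r=14, s=1, t=0
r=9, s=0, t=1
q=1: r=5, s=1, t=-1   [14*(1) + 9*(-1) = 5]
q=1: r=4, s=-1, t=2   [14*(-1) + 9*(2) = 4]
q=1: r=1, s=2, t=-3   [14*(2) + 9*(-3) = 1]
q=4: r=0, s=-9, t=14   [14*(-9) + 9*(14) = 0]
GCD = 1 with t = -3, so 9*(-3) ≡ 1 (mod 14)
Inverse = -3 mod 14 = 11
Check: 9 * 11 = 99 ≡ 1 (mod 14)

9^(-1) ≡ 11 (mod 14)


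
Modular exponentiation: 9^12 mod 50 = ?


9^1 mod 50 = 9
9^2 mod 50 = 31
9^3 mod 50 = 29
9^4 mod 50 = 11
9^5 mod 50 = 49
9^6 mod 50 = 41
9^7 mod 50 = 19
9^8 mod 50 = 21
9^9 mod 50 = 39
9^10 mod 50 = 1
9^11 mod 50 = 9
9^12 mod 50 = 31


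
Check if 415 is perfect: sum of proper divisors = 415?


Proper divisors of 415: 1, 5, 83
Sum = 1 + 5 + 83 = 89

No, 415 is not perfect (89 ≠ 415)


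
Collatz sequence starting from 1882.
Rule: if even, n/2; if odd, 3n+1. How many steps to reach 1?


1882 → 941 → 2824 → 1412 → 706 → 353 → 1060 → 530 → 265 → 796 → 398 → 199 → 598 → 299 → 898 → 449 → 1348 → 674 → 337 → 1012 → 506 → 253 → 760 → 380 → 190 → 95 → 286 → 143 → 430 → 215 → 646 → 323 → 970 → 485 → 1456 → 728 → 364 → 182 → 91 → 274 → 137 → 412 → 206 → 103 → 310 → 155 → 466 → 233 → 700 → 350 → 175 → 526 → 263 → 790 → 395 → 1186 → 593 → 1780 → 890 → 445 → 1336 → 668 → 334 → 167 → 502 → 251 → 754 → 377 → 1132 → 566 → 283 → 850 → 425 → 1276 → 638 → 319 → 958 → 479 → 1438 → 719 → 2158 → 1079 → 3238 → 1619 → 4858 → 2429 → 7288 → 3644 → 1822 → 911 → 2734 → 1367 → 4102 → 2051 → 6154 → 3077 → 9232 → 4616 → 2308 → 1154 → 577 → 1732 → 866 → 433 → 1300 → 650 → 325 → 976 → 488 → 244 → 122 → 61 → 184 → 92 → 46 → 23 → 70 → 35 → 106 → 53 → 160 → 80 → 40 → 20 → 10 → 5 → 16 → 8 → 4 → 2 → 1
Total steps = 130

130 steps


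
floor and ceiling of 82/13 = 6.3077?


82/13 = 6.3077
floor = 6
ceil = 7

floor = 6, ceil = 7


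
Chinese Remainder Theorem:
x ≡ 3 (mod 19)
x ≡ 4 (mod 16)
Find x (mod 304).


M = 19*16 = 304
M1 = M/19 = 16, M2 = M/16 = 19
M1^(-1) mod 19 = 6, M2^(-1) mod 16 = 11
x = 3*16*6 + 4*19*11 = 1124
1124 mod 304 = 212
Check: 212 mod 19 = 3 ✓, 212 mod 16 = 4 ✓

x ≡ 212 (mod 304)


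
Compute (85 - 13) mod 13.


85 - 13 = 72
72 mod 13 = 7


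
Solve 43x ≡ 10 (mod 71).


GCD(43, 71) = 1, unique solution
a^(-1) mod 71 = 38
x = 38 * 10 mod 71 = 25

x ≡ 25 (mod 71)


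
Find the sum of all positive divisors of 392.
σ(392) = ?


Divisors of 392: 1, 2, 4, 7, 8, 14, 28, 49, 56, 98, 196, 392
Sum = 1 + 2 + 4 + 7 + 8 + 14 + 28 + 49 + 56 + 98 + 196 + 392 = 855

σ(392) = 855


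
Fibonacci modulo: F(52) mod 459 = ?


F(k) mod 459 for k=1..52:
1, 1, 2, 3, 5, 8, 13, 21, 34, 55, 89, 144, 233, 377, 151, 69, 220, 289, 50, 339, 389, 269, 199, 9, 208, 217, 425, 183, 149, 332, 22, 354, 376, 271, 188, 0, 188, 188, 376, 105, 22, 127, 149, 276, 425, 242, 208, 450, 199, 190, 389, 120
F(52) mod 459 = 120


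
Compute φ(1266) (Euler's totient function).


1266 = 2 × 3 × 211
Prime factors: 2, 3, 211
φ(1266) = 1266 × (1-1/2) × (1-1/3) × (1-1/211)
= 1266 × 1/2 × 2/3 × 210/211 = 420

φ(1266) = 420


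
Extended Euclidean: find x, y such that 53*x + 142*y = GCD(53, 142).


Tabular extended Euclidean (each row: r = 53*s + 142*t):
r=53, s=1, t=0
r=142, s=0, t=1
q=0: r=53, s=1, t=0   [53*(1) + 142*(0) = 53]
q=2: r=36, s=-2, t=1   [53*(-2) + 142*(1) = 36]
q=1: r=17, s=3, t=-1   [53*(3) + 142*(-1) = 17]
q=2: r=2, s=-8, t=3   [53*(-8) + 142*(3) = 2]
q=8: r=1, s=67, t=-25   [53*(67) + 142*(-25) = 1]
q=2: r=0, s=-142, t=53   [53*(-142) + 142*(53) = 0]
GCD = 1; from the row with r=1: x=67, y=-25
Check: 53*(67) + 142*(-25) = 3551 - 3550 = 1

GCD = 1, x = 67, y = -25


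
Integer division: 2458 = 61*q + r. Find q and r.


2458 = 61 * 40 + 18
Check: 2440 + 18 = 2458

q = 40, r = 18


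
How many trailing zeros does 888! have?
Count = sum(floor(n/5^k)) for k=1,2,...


floor(888/5) = 177
floor(888/25) = 35
floor(888/125) = 7
floor(888/625) = 1
Total = 220

220 trailing zeros


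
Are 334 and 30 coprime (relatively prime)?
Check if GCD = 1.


Euclidean algorithm:
334 = 11 * 30 + 4
30 = 7 * 4 + 2
4 = 2 * 2 + 0
GCD(334, 30) = 2

No, not coprime (GCD = 2)


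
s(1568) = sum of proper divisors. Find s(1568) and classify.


Proper divisors: 1, 2, 4, 7, 8, 14, 16, 28, 32, 49, 56, 98, 112, 196, 224, 392, 784
Sum = 1 + 2 + 4 + 7 + 8 + 14 + 16 + 28 + 32 + 49 + 56 + 98 + 112 + 196 + 224 + 392 + 784 = 2023
2023 > 1568 → abundant

s(1568) = 2023 (abundant)


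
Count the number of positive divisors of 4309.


4309 = 31^1 × 139^1
d(4309) = (1+1) × (1+1) = 4

4 divisors


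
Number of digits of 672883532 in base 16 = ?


672883532 in base 16 = 281B634C
Number of digits = 8

8 digits (base 16)


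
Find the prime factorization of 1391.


1391 / 13 = 107
107 / 107 = 1
1391 = 13 × 107


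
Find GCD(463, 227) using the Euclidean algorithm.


463 = 2 * 227 + 9
227 = 25 * 9 + 2
9 = 4 * 2 + 1
2 = 2 * 1 + 0
GCD = 1


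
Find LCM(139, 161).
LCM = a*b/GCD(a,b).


GCD(139, 161) = 1
LCM = 139*161/1 = 22379/1 = 22379

LCM = 22379


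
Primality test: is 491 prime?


Check divisors up to sqrt(491) = 22.1585
No divisors found.
491 is prime.

Yes, 491 is prime


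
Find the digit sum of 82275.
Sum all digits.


8 + 2 + 2 + 7 + 5 = 24


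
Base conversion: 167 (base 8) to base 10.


167 (base 8) = 119 (decimal)
119 (decimal) = 119 (base 10)


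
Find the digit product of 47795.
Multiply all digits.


4 × 7 × 7 × 9 × 5 = 8820


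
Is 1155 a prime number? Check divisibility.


1155 / 3 = 385 (exact division)
1155 is NOT prime.

No, 1155 is not prime


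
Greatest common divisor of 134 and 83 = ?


134 = 1 * 83 + 51
83 = 1 * 51 + 32
51 = 1 * 32 + 19
32 = 1 * 19 + 13
19 = 1 * 13 + 6
13 = 2 * 6 + 1
6 = 6 * 1 + 0
GCD = 1


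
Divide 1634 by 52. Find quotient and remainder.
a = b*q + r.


1634 = 52 * 31 + 22
Check: 1612 + 22 = 1634

q = 31, r = 22


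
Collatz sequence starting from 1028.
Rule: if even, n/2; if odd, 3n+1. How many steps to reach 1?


1028 → 514 → 257 → 772 → 386 → 193 → 580 → 290 → 145 → 436 → 218 → 109 → 328 → 164 → 82 → 41 → 124 → 62 → 31 → 94 → 47 → 142 → 71 → 214 → 107 → 322 → 161 → 484 → 242 → 121 → 364 → 182 → 91 → 274 → 137 → 412 → 206 → 103 → 310 → 155 → 466 → 233 → 700 → 350 → 175 → 526 → 263 → 790 → 395 → 1186 → 593 → 1780 → 890 → 445 → 1336 → 668 → 334 → 167 → 502 → 251 → 754 → 377 → 1132 → 566 → 283 → 850 → 425 → 1276 → 638 → 319 → 958 → 479 → 1438 → 719 → 2158 → 1079 → 3238 → 1619 → 4858 → 2429 → 7288 → 3644 → 1822 → 911 → 2734 → 1367 → 4102 → 2051 → 6154 → 3077 → 9232 → 4616 → 2308 → 1154 → 577 → 1732 → 866 → 433 → 1300 → 650 → 325 → 976 → 488 → 244 → 122 → 61 → 184 → 92 → 46 → 23 → 70 → 35 → 106 → 53 → 160 → 80 → 40 → 20 → 10 → 5 → 16 → 8 → 4 → 2 → 1
Total steps = 124

124 steps


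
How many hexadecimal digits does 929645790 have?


929645790 in base 16 = 376944DE
Number of digits = 8

8 digits (base 16)


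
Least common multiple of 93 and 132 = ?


GCD(93, 132) = 3
LCM = 93*132/3 = 12276/3 = 4092

LCM = 4092


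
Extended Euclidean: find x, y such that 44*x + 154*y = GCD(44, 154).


Tabular extended Euclidean (each row: r = 44*s + 154*t):
r=44, s=1, t=0
r=154, s=0, t=1
q=0: r=44, s=1, t=0   [44*(1) + 154*(0) = 44]
q=3: r=22, s=-3, t=1   [44*(-3) + 154*(1) = 22]
q=2: r=0, s=7, t=-2   [44*(7) + 154*(-2) = 0]
GCD = 22; from the row with r=22: x=-3, y=1
Check: 44*(-3) + 154*(1) = -132 + 154 = 22

GCD = 22, x = -3, y = 1


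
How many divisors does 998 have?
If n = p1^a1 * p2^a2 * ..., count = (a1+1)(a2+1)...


998 = 2^1 × 499^1
d(998) = (1+1) × (1+1) = 4

4 divisors


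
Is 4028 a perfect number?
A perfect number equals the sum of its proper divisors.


Proper divisors of 4028: 1, 2, 4, 19, 38, 53, 76, 106, 212, 1007, 2014
Sum = 1 + 2 + 4 + 19 + 38 + 53 + 76 + 106 + 212 + 1007 + 2014 = 3532

No, 4028 is not perfect (3532 ≠ 4028)


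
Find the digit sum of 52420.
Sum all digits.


5 + 2 + 4 + 2 + 0 = 13


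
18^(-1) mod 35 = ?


Use the extended Euclidean algorithm on (35, 18); each row r = 35*s + 18*t:
r=35, s=1, t=0
r=18, s=0, t=1
q=1: r=17, s=1, t=-1   [35*(1) + 18*(-1) = 17]
q=1: r=1, s=-1, t=2   [35*(-1) + 18*(2) = 1]
q=17: r=0, s=18, t=-35   [35*(18) + 18*(-35) = 0]
GCD = 1 with t = 2, so 18*(2) ≡ 1 (mod 35)
Inverse = 2 mod 35 = 2
Check: 18 * 2 = 36 ≡ 1 (mod 35)

18^(-1) ≡ 2 (mod 35)


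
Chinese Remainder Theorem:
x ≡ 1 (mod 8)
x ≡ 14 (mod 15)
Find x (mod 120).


M = 8*15 = 120
M1 = M/8 = 15, M2 = M/15 = 8
M1^(-1) mod 8 = 7, M2^(-1) mod 15 = 2
x = 1*15*7 + 14*8*2 = 329
329 mod 120 = 89
Check: 89 mod 8 = 1 ✓, 89 mod 15 = 14 ✓

x ≡ 89 (mod 120)


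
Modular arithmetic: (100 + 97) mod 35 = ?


100 + 97 = 197
197 mod 35 = 22


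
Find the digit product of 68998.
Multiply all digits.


6 × 8 × 9 × 9 × 8 = 31104


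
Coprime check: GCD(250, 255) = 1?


Euclidean algorithm:
255 = 1 * 250 + 5
250 = 50 * 5 + 0
GCD(250, 255) = 5

No, not coprime (GCD = 5)


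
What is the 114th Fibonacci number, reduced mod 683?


F(k) mod 683 for k=1..114:
1, 1, 2, 3, 5, 8, 13, 21, 34, 55, 89, 144, 233, 377, 610, 304, 231, 535, 83, 618, 18, 636, 654, 607, 578, 502, 397, 216, 613, 146, 76, 222, 298, 520, 135, 655, 107, 79, 186, 265, 451, 33, 484, 517, 318, 152, 470, 622, 409, 348, 74, 422, 496, 235, 48, 283, 331, 614, 262, 193, 455, 648, 420, 385, 122, 507, 629, 453, 399, 169, 568, 54, 622, 676, 615, 608, 540, 465, 322, 104, 426, 530, 273, 120, 393, 513, 223, 53, 276, 329, 605, 251, 173, 424, 597, 338, 252, 590, 159, 66, 225, 291, 516, 124, 640, 81, 38, 119, 157, 276, 433, 26, 459, 485
F(114) mod 683 = 485


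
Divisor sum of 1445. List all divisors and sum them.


Divisors of 1445: 1, 5, 17, 85, 289, 1445
Sum = 1 + 5 + 17 + 85 + 289 + 1445 = 1842

σ(1445) = 1842


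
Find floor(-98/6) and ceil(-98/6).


-98/6 = -16.3333
floor = -17
ceil = -16

floor = -17, ceil = -16


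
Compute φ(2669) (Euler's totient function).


2669 = 17 × 157
Prime factors: 17, 157
φ(2669) = 2669 × (1-1/17) × (1-1/157)
= 2669 × 16/17 × 156/157 = 2496

φ(2669) = 2496


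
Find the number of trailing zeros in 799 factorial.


floor(799/5) = 159
floor(799/25) = 31
floor(799/125) = 6
floor(799/625) = 1
Total = 197

197 trailing zeros


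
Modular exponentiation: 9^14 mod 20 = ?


9^1 mod 20 = 9
9^2 mod 20 = 1
9^3 mod 20 = 9
9^4 mod 20 = 1
9^5 mod 20 = 9
9^6 mod 20 = 1
9^7 mod 20 = 9
9^8 mod 20 = 1
9^9 mod 20 = 9
9^10 mod 20 = 1
9^11 mod 20 = 9
9^12 mod 20 = 1
9^13 mod 20 = 9
9^14 mod 20 = 1


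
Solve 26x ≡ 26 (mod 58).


GCD(26, 58) = 2 divides 26
Divide: 13x ≡ 13 (mod 29)
x ≡ 1 (mod 29)


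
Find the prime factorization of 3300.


3300 / 2 = 1650
1650 / 2 = 825
825 / 3 = 275
275 / 5 = 55
55 / 5 = 11
11 / 11 = 1
3300 = 2^2 × 3 × 5^2 × 11


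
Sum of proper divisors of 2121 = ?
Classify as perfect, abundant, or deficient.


Proper divisors: 1, 3, 7, 21, 101, 303, 707
Sum = 1 + 3 + 7 + 21 + 101 + 303 + 707 = 1143
1143 < 2121 → deficient

s(2121) = 1143 (deficient)


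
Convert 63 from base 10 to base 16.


63 (base 10) = 63 (decimal)
63 (decimal) = 3F (base 16)


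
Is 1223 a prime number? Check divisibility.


Check divisors up to sqrt(1223) = 34.9714
No divisors found.
1223 is prime.

Yes, 1223 is prime


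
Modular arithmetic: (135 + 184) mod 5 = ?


135 + 184 = 319
319 mod 5 = 4


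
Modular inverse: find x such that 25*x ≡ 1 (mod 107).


Use the extended Euclidean algorithm on (107, 25); each row r = 107*s + 25*t:
r=107, s=1, t=0
r=25, s=0, t=1
q=4: r=7, s=1, t=-4   [107*(1) + 25*(-4) = 7]
q=3: r=4, s=-3, t=13   [107*(-3) + 25*(13) = 4]
q=1: r=3, s=4, t=-17   [107*(4) + 25*(-17) = 3]
q=1: r=1, s=-7, t=30   [107*(-7) + 25*(30) = 1]
q=3: r=0, s=25, t=-107   [107*(25) + 25*(-107) = 0]
GCD = 1 with t = 30, so 25*(30) ≡ 1 (mod 107)
Inverse = 30 mod 107 = 30
Check: 25 * 30 = 750 ≡ 1 (mod 107)

25^(-1) ≡ 30 (mod 107)


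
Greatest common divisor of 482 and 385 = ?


482 = 1 * 385 + 97
385 = 3 * 97 + 94
97 = 1 * 94 + 3
94 = 31 * 3 + 1
3 = 3 * 1 + 0
GCD = 1


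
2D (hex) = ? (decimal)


2D (base 16) = 45 (decimal)
45 (decimal) = 45 (base 10)


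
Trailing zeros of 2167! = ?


floor(2167/5) = 433
floor(2167/25) = 86
floor(2167/125) = 17
floor(2167/625) = 3
Total = 539

539 trailing zeros


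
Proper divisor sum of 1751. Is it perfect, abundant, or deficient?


Proper divisors: 1, 17, 103
Sum = 1 + 17 + 103 = 121
121 < 1751 → deficient

s(1751) = 121 (deficient)


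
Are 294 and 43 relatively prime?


Euclidean algorithm:
294 = 6 * 43 + 36
43 = 1 * 36 + 7
36 = 5 * 7 + 1
7 = 7 * 1 + 0
GCD(294, 43) = 1

Yes, coprime (GCD = 1)


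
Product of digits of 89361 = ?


8 × 9 × 3 × 6 × 1 = 1296


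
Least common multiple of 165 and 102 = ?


GCD(165, 102) = 3
LCM = 165*102/3 = 16830/3 = 5610

LCM = 5610


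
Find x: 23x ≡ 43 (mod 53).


GCD(23, 53) = 1, unique solution
a^(-1) mod 53 = 30
x = 30 * 43 mod 53 = 18

x ≡ 18 (mod 53)


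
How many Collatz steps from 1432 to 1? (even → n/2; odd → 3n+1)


1432 → 716 → 358 → 179 → 538 → 269 → 808 → 404 → 202 → 101 → 304 → 152 → 76 → 38 → 19 → 58 → 29 → 88 → 44 → 22 → 11 → 34 → 17 → 52 → 26 → 13 → 40 → 20 → 10 → 5 → 16 → 8 → 4 → 2 → 1
Total steps = 34

34 steps


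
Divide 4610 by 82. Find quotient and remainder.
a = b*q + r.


4610 = 82 * 56 + 18
Check: 4592 + 18 = 4610

q = 56, r = 18


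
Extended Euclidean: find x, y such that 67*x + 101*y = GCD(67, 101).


Tabular extended Euclidean (each row: r = 67*s + 101*t):
r=67, s=1, t=0
r=101, s=0, t=1
q=0: r=67, s=1, t=0   [67*(1) + 101*(0) = 67]
q=1: r=34, s=-1, t=1   [67*(-1) + 101*(1) = 34]
q=1: r=33, s=2, t=-1   [67*(2) + 101*(-1) = 33]
q=1: r=1, s=-3, t=2   [67*(-3) + 101*(2) = 1]
q=33: r=0, s=101, t=-67   [67*(101) + 101*(-67) = 0]
GCD = 1; from the row with r=1: x=-3, y=2
Check: 67*(-3) + 101*(2) = -201 + 202 = 1

GCD = 1, x = -3, y = 2


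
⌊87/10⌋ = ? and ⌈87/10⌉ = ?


87/10 = 8.7000
floor = 8
ceil = 9

floor = 8, ceil = 9


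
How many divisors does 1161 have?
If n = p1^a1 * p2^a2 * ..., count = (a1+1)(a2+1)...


1161 = 3^3 × 43^1
d(1161) = (3+1) × (1+1) = 8

8 divisors


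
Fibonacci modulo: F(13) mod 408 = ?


F(k) mod 408 for k=1..13:
1, 1, 2, 3, 5, 8, 13, 21, 34, 55, 89, 144, 233
F(13) mod 408 = 233


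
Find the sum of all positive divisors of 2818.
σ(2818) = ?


Divisors of 2818: 1, 2, 1409, 2818
Sum = 1 + 2 + 1409 + 2818 = 4230

σ(2818) = 4230


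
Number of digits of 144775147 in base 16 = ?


144775147 in base 16 = 8A117EB
Number of digits = 7

7 digits (base 16)


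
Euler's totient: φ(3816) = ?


3816 = 2^3 × 3^2 × 53
Prime factors: 2, 3, 53
φ(3816) = 3816 × (1-1/2) × (1-1/3) × (1-1/53)
= 3816 × 1/2 × 2/3 × 52/53 = 1248

φ(3816) = 1248


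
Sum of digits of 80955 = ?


8 + 0 + 9 + 5 + 5 = 27


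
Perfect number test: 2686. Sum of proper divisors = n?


Proper divisors of 2686: 1, 2, 17, 34, 79, 158, 1343
Sum = 1 + 2 + 17 + 34 + 79 + 158 + 1343 = 1634

No, 2686 is not perfect (1634 ≠ 2686)


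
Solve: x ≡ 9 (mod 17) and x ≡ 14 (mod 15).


M = 17*15 = 255
M1 = M/17 = 15, M2 = M/15 = 17
M1^(-1) mod 17 = 8, M2^(-1) mod 15 = 8
x = 9*15*8 + 14*17*8 = 2984
2984 mod 255 = 179
Check: 179 mod 17 = 9 ✓, 179 mod 15 = 14 ✓

x ≡ 179 (mod 255)


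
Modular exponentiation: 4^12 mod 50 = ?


4^1 mod 50 = 4
4^2 mod 50 = 16
4^3 mod 50 = 14
4^4 mod 50 = 6
4^5 mod 50 = 24
4^6 mod 50 = 46
4^7 mod 50 = 34
4^8 mod 50 = 36
4^9 mod 50 = 44
4^10 mod 50 = 26
4^11 mod 50 = 4
4^12 mod 50 = 16


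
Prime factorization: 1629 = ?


1629 / 3 = 543
543 / 3 = 181
181 / 181 = 1
1629 = 3^2 × 181


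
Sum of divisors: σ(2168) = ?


Divisors of 2168: 1, 2, 4, 8, 271, 542, 1084, 2168
Sum = 1 + 2 + 4 + 8 + 271 + 542 + 1084 + 2168 = 4080

σ(2168) = 4080


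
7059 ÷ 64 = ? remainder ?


7059 = 64 * 110 + 19
Check: 7040 + 19 = 7059

q = 110, r = 19


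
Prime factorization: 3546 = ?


3546 / 2 = 1773
1773 / 3 = 591
591 / 3 = 197
197 / 197 = 1
3546 = 2 × 3^2 × 197


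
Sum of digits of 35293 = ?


3 + 5 + 2 + 9 + 3 = 22


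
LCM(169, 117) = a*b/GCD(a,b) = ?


GCD(169, 117) = 13
LCM = 169*117/13 = 19773/13 = 1521

LCM = 1521


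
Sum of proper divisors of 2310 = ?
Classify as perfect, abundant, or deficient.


Proper divisors: 1, 2, 3, 5, 6, 7, 10, 11, 14, 15, 21, 22, 30, 33, 35, 42, 55, 66, 70, 77, 105, 110, 154, 165, 210, 231, 330, 385, 462, 770, 1155
Sum = 1 + 2 + 3 + 5 + 6 + 7 + 10 + 11 + 14 + 15 + 21 + 22 + 30 + 33 + 35 + 42 + 55 + 66 + 70 + 77 + 105 + 110 + 154 + 165 + 210 + 231 + 330 + 385 + 462 + 770 + 1155 = 4602
4602 > 2310 → abundant

s(2310) = 4602 (abundant)


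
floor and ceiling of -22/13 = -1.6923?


-22/13 = -1.6923
floor = -2
ceil = -1

floor = -2, ceil = -1


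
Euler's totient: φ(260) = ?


260 = 2^2 × 5 × 13
Prime factors: 2, 5, 13
φ(260) = 260 × (1-1/2) × (1-1/5) × (1-1/13)
= 260 × 1/2 × 4/5 × 12/13 = 96

φ(260) = 96


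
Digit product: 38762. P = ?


3 × 8 × 7 × 6 × 2 = 2016


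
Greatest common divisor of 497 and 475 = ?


497 = 1 * 475 + 22
475 = 21 * 22 + 13
22 = 1 * 13 + 9
13 = 1 * 9 + 4
9 = 2 * 4 + 1
4 = 4 * 1 + 0
GCD = 1


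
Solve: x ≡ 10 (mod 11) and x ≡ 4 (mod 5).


M = 11*5 = 55
M1 = M/11 = 5, M2 = M/5 = 11
M1^(-1) mod 11 = 9, M2^(-1) mod 5 = 1
x = 10*5*9 + 4*11*1 = 494
494 mod 55 = 54
Check: 54 mod 11 = 10 ✓, 54 mod 5 = 4 ✓

x ≡ 54 (mod 55)


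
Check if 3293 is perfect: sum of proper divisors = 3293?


Proper divisors of 3293: 1, 37, 89
Sum = 1 + 37 + 89 = 127

No, 3293 is not perfect (127 ≠ 3293)


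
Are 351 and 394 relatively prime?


Euclidean algorithm:
394 = 1 * 351 + 43
351 = 8 * 43 + 7
43 = 6 * 7 + 1
7 = 7 * 1 + 0
GCD(351, 394) = 1

Yes, coprime (GCD = 1)


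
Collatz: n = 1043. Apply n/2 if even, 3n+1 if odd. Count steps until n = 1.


1043 → 3130 → 1565 → 4696 → 2348 → 1174 → 587 → 1762 → 881 → 2644 → 1322 → 661 → 1984 → 992 → 496 → 248 → 124 → 62 → 31 → 94 → 47 → 142 → 71 → 214 → 107 → 322 → 161 → 484 → 242 → 121 → 364 → 182 → 91 → 274 → 137 → 412 → 206 → 103 → 310 → 155 → 466 → 233 → 700 → 350 → 175 → 526 → 263 → 790 → 395 → 1186 → 593 → 1780 → 890 → 445 → 1336 → 668 → 334 → 167 → 502 → 251 → 754 → 377 → 1132 → 566 → 283 → 850 → 425 → 1276 → 638 → 319 → 958 → 479 → 1438 → 719 → 2158 → 1079 → 3238 → 1619 → 4858 → 2429 → 7288 → 3644 → 1822 → 911 → 2734 → 1367 → 4102 → 2051 → 6154 → 3077 → 9232 → 4616 → 2308 → 1154 → 577 → 1732 → 866 → 433 → 1300 → 650 → 325 → 976 → 488 → 244 → 122 → 61 → 184 → 92 → 46 → 23 → 70 → 35 → 106 → 53 → 160 → 80 → 40 → 20 → 10 → 5 → 16 → 8 → 4 → 2 → 1
Total steps = 124

124 steps


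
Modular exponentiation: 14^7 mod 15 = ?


14^1 mod 15 = 14
14^2 mod 15 = 1
14^3 mod 15 = 14
14^4 mod 15 = 1
14^5 mod 15 = 14
14^6 mod 15 = 1
14^7 mod 15 = 14


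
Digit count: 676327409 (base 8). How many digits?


676327409 in base 8 = 5023767761
Number of digits = 10

10 digits (base 8)


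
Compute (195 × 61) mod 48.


195 × 61 = 11895
11895 mod 48 = 39


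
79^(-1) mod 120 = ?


Use the extended Euclidean algorithm on (120, 79); each row r = 120*s + 79*t:
r=120, s=1, t=0
r=79, s=0, t=1
q=1: r=41, s=1, t=-1   [120*(1) + 79*(-1) = 41]
q=1: r=38, s=-1, t=2   [120*(-1) + 79*(2) = 38]
q=1: r=3, s=2, t=-3   [120*(2) + 79*(-3) = 3]
q=12: r=2, s=-25, t=38   [120*(-25) + 79*(38) = 2]
q=1: r=1, s=27, t=-41   [120*(27) + 79*(-41) = 1]
q=2: r=0, s=-79, t=120   [120*(-79) + 79*(120) = 0]
GCD = 1 with t = -41, so 79*(-41) ≡ 1 (mod 120)
Inverse = -41 mod 120 = 79
Check: 79 * 79 = 6241 ≡ 1 (mod 120)

79^(-1) ≡ 79 (mod 120)


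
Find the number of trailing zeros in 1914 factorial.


floor(1914/5) = 382
floor(1914/25) = 76
floor(1914/125) = 15
floor(1914/625) = 3
Total = 476

476 trailing zeros


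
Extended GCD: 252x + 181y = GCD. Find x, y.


Tabular extended Euclidean (each row: r = 252*s + 181*t):
r=252, s=1, t=0
r=181, s=0, t=1
q=1: r=71, s=1, t=-1   [252*(1) + 181*(-1) = 71]
q=2: r=39, s=-2, t=3   [252*(-2) + 181*(3) = 39]
q=1: r=32, s=3, t=-4   [252*(3) + 181*(-4) = 32]
q=1: r=7, s=-5, t=7   [252*(-5) + 181*(7) = 7]
q=4: r=4, s=23, t=-32   [252*(23) + 181*(-32) = 4]
q=1: r=3, s=-28, t=39   [252*(-28) + 181*(39) = 3]
q=1: r=1, s=51, t=-71   [252*(51) + 181*(-71) = 1]
q=3: r=0, s=-181, t=252   [252*(-181) + 181*(252) = 0]
GCD = 1; from the row with r=1: x=51, y=-71
Check: 252*(51) + 181*(-71) = 12852 - 12851 = 1

GCD = 1, x = 51, y = -71


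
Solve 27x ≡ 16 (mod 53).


GCD(27, 53) = 1, unique solution
a^(-1) mod 53 = 2
x = 2 * 16 mod 53 = 32

x ≡ 32 (mod 53)


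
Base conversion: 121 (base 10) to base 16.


121 (base 10) = 121 (decimal)
121 (decimal) = 79 (base 16)


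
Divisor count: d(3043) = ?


3043 = 17^1 × 179^1
d(3043) = (1+1) × (1+1) = 4

4 divisors


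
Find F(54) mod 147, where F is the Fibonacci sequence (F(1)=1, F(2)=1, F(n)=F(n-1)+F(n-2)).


F(k) mod 147 for k=1..54:
1, 1, 2, 3, 5, 8, 13, 21, 34, 55, 89, 144, 86, 83, 22, 105, 127, 85, 65, 3, 68, 71, 139, 63, 55, 118, 26, 144, 23, 20, 43, 63, 106, 22, 128, 3, 131, 134, 118, 105, 76, 34, 110, 144, 107, 104, 64, 21, 85, 106, 44, 3, 47, 50
F(54) mod 147 = 50


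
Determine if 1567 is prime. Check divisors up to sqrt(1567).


Check divisors up to sqrt(1567) = 39.5854
No divisors found.
1567 is prime.

Yes, 1567 is prime


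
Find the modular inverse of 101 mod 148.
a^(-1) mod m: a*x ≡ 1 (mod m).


Use the extended Euclidean algorithm on (148, 101); each row r = 148*s + 101*t:
r=148, s=1, t=0
r=101, s=0, t=1
q=1: r=47, s=1, t=-1   [148*(1) + 101*(-1) = 47]
q=2: r=7, s=-2, t=3   [148*(-2) + 101*(3) = 7]
q=6: r=5, s=13, t=-19   [148*(13) + 101*(-19) = 5]
q=1: r=2, s=-15, t=22   [148*(-15) + 101*(22) = 2]
q=2: r=1, s=43, t=-63   [148*(43) + 101*(-63) = 1]
q=2: r=0, s=-101, t=148   [148*(-101) + 101*(148) = 0]
GCD = 1 with t = -63, so 101*(-63) ≡ 1 (mod 148)
Inverse = -63 mod 148 = 85
Check: 101 * 85 = 8585 ≡ 1 (mod 148)

101^(-1) ≡ 85 (mod 148)


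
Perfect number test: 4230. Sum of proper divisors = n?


Proper divisors of 4230: 1, 2, 3, 5, 6, 9, 10, 15, 18, 30, 45, 47, 90, 94, 141, 235, 282, 423, 470, 705, 846, 1410, 2115
Sum = 1 + 2 + 3 + 5 + 6 + 9 + 10 + 15 + 18 + 30 + 45 + 47 + 90 + 94 + 141 + 235 + 282 + 423 + 470 + 705 + 846 + 1410 + 2115 = 7002

No, 4230 is not perfect (7002 ≠ 4230)


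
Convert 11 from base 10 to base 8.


11 (base 10) = 11 (decimal)
11 (decimal) = 13 (base 8)


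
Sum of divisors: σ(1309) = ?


Divisors of 1309: 1, 7, 11, 17, 77, 119, 187, 1309
Sum = 1 + 7 + 11 + 17 + 77 + 119 + 187 + 1309 = 1728

σ(1309) = 1728


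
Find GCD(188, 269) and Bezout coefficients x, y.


Tabular extended Euclidean (each row: r = 188*s + 269*t):
r=188, s=1, t=0
r=269, s=0, t=1
q=0: r=188, s=1, t=0   [188*(1) + 269*(0) = 188]
q=1: r=81, s=-1, t=1   [188*(-1) + 269*(1) = 81]
q=2: r=26, s=3, t=-2   [188*(3) + 269*(-2) = 26]
q=3: r=3, s=-10, t=7   [188*(-10) + 269*(7) = 3]
q=8: r=2, s=83, t=-58   [188*(83) + 269*(-58) = 2]
q=1: r=1, s=-93, t=65   [188*(-93) + 269*(65) = 1]
q=2: r=0, s=269, t=-188   [188*(269) + 269*(-188) = 0]
GCD = 1; from the row with r=1: x=-93, y=65
Check: 188*(-93) + 269*(65) = -17484 + 17485 = 1

GCD = 1, x = -93, y = 65
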